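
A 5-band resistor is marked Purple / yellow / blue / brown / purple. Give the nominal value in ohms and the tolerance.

7460 Ω ±0.1%

Violet → 7 (first significant figure)
Yellow → 4 (second significant figure)
Blue → 6 (third significant figure)
Brown → ×10 multiplier
Violet → ±0.1% tolerance
746 × 10 = 7460 Ω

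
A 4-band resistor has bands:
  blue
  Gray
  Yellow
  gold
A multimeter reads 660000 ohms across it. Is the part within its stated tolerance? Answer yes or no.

Blue → 6 (first significant figure)
Grey → 8 (second significant figure)
Yellow → ×10^4 multiplier
Gold → ±5% tolerance
68 × 10000 = 680000 Ω
Allowed range: 646000 Ω to 714000 Ω.
660000 ohms lies inside that range.

yes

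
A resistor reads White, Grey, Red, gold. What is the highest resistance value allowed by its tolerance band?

10290 Ω

White → 9 (first significant figure)
Grey → 8 (second significant figure)
Red → ×10^2 multiplier
Gold → ±5% tolerance
98 × 100 = 9800 Ω
Highest = 9800 × (1 + 5/100) = 10290 Ω.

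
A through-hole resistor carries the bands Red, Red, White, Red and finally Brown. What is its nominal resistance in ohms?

Red → 2 (first significant figure)
Red → 2 (second significant figure)
White → 9 (third significant figure)
Red → ×10^2 multiplier
229 × 100 = 22900 Ω

22900 Ω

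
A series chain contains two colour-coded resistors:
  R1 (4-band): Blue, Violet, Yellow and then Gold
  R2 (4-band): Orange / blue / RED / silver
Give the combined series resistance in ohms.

R1: blue, violet → 67; yellow ×10^4 → 670000 Ω.
R2: orange, blue → 36; red ×10^2 → 3600 Ω.
Series: 670000 + 3600 = 673600 Ω.

673600 Ω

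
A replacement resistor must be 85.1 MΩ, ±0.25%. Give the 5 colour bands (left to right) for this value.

85100000 Ω = 851 × 10^5.
8 → grey
5 → green
1 → brown
Multiplier 10^5 → green.
±0.25% tolerance → blue.

grey, green, brown, green, blue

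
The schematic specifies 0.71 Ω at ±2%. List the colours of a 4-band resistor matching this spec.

0.71 Ω = 71 × 10^-2.
7 → violet
1 → brown
Multiplier 10^-2 → silver.
±2% tolerance → red.

violet, brown, silver, red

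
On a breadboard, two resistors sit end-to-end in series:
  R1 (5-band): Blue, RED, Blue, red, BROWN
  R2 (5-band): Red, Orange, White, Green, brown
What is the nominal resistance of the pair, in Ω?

23962600 Ω

R1: blue, red, blue → 626; red ×10^2 → 62600 Ω.
R2: red, orange, white → 239; green ×10^5 → 23900000 Ω.
Series: 62600 + 23900000 = 23962600 Ω.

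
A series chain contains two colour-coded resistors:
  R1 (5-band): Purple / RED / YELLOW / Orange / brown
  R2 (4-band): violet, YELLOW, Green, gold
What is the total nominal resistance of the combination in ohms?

R1: violet, red, yellow → 724; orange ×10^3 → 724000 Ω.
R2: violet, yellow → 74; green ×10^5 → 7400000 Ω.
Series: 724000 + 7400000 = 8124000 Ω.

8124000 Ω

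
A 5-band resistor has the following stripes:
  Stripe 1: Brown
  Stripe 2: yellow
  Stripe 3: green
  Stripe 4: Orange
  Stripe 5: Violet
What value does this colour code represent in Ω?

Brown → 1 (first significant figure)
Yellow → 4 (second significant figure)
Green → 5 (third significant figure)
Orange → ×10^3 multiplier
145 × 1000 = 145000 Ω

145000 Ω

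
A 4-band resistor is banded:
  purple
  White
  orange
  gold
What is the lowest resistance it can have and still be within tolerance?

Violet → 7 (first significant figure)
White → 9 (second significant figure)
Orange → ×10^3 multiplier
Gold → ±5% tolerance
79 × 1000 = 79000 Ω
Lowest = 79000 × (1 − 5/100) = 75050 Ω.

75050 Ω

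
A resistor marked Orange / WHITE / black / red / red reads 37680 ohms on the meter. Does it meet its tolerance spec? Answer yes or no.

Orange → 3 (first significant figure)
White → 9 (second significant figure)
Black → 0 (third significant figure)
Red → ×10^2 multiplier
Red → ±2% tolerance
390 × 100 = 39000 Ω
Allowed range: 38220 Ω to 39780 Ω.
37680 ohms lies outside that range.

no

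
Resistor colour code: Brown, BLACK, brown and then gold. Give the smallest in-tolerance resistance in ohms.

Brown → 1 (first significant figure)
Black → 0 (second significant figure)
Brown → ×10 multiplier
Gold → ±5% tolerance
10 × 10 = 100 Ω
Smallest = 100 × (1 − 5/100) = 95 Ω.

95 Ω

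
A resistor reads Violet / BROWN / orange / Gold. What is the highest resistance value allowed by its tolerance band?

74550 Ω

Violet → 7 (first significant figure)
Brown → 1 (second significant figure)
Orange → ×10^3 multiplier
Gold → ±5% tolerance
71 × 1000 = 71000 Ω
Highest = 71000 × (1 + 5/100) = 74550 Ω.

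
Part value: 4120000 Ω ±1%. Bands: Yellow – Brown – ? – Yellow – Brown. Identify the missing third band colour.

red

4120000 Ω = 412 × 10^4.
The third band gives digit 2 of the significand, and 2 is red.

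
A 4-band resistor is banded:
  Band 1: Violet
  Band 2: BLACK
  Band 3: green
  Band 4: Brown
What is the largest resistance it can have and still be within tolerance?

Violet → 7 (first significant figure)
Black → 0 (second significant figure)
Green → ×10^5 multiplier
Brown → ±1% tolerance
70 × 100000 = 7000000 Ω
Largest = 7000000 × (1 + 1/100) = 7070000 Ω.

7070000 Ω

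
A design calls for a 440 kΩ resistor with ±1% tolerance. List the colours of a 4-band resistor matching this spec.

yellow, yellow, yellow, brown

440000 Ω = 44 × 10^4.
4 → yellow
4 → yellow
Multiplier 10^4 → yellow.
±1% tolerance → brown.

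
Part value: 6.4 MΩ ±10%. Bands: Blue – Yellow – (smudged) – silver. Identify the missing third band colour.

6400000 Ω = 64 × 10^5.
The third band is the multiplier, 10^5, which is green.

green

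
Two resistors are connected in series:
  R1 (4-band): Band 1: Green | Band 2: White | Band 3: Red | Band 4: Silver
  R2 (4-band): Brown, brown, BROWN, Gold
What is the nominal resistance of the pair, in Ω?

6010 Ω

R1: green, white → 59; red ×10^2 → 5900 Ω.
R2: brown, brown → 11; brown ×10 → 110 Ω.
Series: 5900 + 110 = 6010 Ω.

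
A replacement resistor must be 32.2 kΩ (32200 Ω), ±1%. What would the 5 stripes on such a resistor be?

32200 Ω = 322 × 10^2.
3 → orange
2 → red
2 → red
Multiplier 10^2 → red.
±1% tolerance → brown.

orange, red, red, red, brown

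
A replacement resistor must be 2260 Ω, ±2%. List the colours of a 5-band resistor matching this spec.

2260 Ω = 226 × 10^1.
2 → red
2 → red
6 → blue
Multiplier 10^1 → brown.
±2% tolerance → red.

red, red, blue, brown, red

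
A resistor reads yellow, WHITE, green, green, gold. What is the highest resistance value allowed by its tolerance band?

Yellow → 4 (first significant figure)
White → 9 (second significant figure)
Green → 5 (third significant figure)
Green → ×10^5 multiplier
Gold → ±5% tolerance
495 × 100000 = 49500000 Ω
Highest = 49500000 × (1 + 5/100) = 51975000 Ω.

51975000 Ω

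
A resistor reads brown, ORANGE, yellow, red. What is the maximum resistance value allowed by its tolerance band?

132600 Ω

Brown → 1 (first significant figure)
Orange → 3 (second significant figure)
Yellow → ×10^4 multiplier
Red → ±2% tolerance
13 × 10000 = 130000 Ω
Maximum = 130000 × (1 + 2/100) = 132600 Ω.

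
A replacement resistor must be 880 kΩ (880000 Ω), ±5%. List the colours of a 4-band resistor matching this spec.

880000 Ω = 88 × 10^4.
8 → grey
8 → grey
Multiplier 10^4 → yellow.
±5% tolerance → gold.

grey, grey, yellow, gold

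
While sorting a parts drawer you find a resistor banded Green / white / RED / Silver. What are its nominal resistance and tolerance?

5900 Ω ±10%

Green → 5 (first significant figure)
White → 9 (second significant figure)
Red → ×10^2 multiplier
Silver → ±10% tolerance
59 × 100 = 5900 Ω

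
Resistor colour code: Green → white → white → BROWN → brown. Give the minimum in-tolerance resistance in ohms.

5930.1 Ω

Green → 5 (first significant figure)
White → 9 (second significant figure)
White → 9 (third significant figure)
Brown → ×10 multiplier
Brown → ±1% tolerance
599 × 10 = 5990 Ω
Minimum = 5990 × (1 − 1/100) = 5930.1 Ω.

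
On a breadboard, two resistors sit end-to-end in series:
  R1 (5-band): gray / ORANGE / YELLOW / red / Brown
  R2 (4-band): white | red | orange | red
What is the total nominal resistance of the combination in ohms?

175400 Ω

R1: grey, orange, yellow → 834; red ×10^2 → 83400 Ω.
R2: white, red → 92; orange ×10^3 → 92000 Ω.
Series: 83400 + 92000 = 175400 Ω.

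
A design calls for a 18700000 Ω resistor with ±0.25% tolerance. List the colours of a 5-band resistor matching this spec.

18700000 Ω = 187 × 10^5.
1 → brown
8 → grey
7 → violet
Multiplier 10^5 → green.
±0.25% tolerance → blue.

brown, grey, violet, green, blue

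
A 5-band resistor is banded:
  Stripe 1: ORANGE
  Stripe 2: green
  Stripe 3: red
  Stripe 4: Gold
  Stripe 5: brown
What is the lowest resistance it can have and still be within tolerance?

Orange → 3 (first significant figure)
Green → 5 (second significant figure)
Red → 2 (third significant figure)
Gold → ×0.1 multiplier
Brown → ±1% tolerance
352 × 0.1 = 35.2 Ω
Lowest = 35.2 × (1 − 1/100) = 34.848 Ω.

34.848 Ω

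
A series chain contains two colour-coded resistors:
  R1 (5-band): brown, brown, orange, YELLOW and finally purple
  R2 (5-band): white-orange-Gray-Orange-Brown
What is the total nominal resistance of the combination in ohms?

2068000 Ω

R1: brown, brown, orange → 113; yellow ×10^4 → 1130000 Ω.
R2: white, orange, grey → 938; orange ×10^3 → 938000 Ω.
Series: 1130000 + 938000 = 2068000 Ω.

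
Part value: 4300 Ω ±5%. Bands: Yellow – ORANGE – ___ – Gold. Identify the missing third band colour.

red

4300 Ω = 43 × 10^2.
The third band is the multiplier, 10^2, which is red.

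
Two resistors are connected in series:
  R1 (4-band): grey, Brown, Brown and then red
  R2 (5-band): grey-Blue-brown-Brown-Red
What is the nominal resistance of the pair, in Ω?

R1: grey, brown → 81; brown ×10 → 810 Ω.
R2: grey, blue, brown → 861; brown ×10 → 8610 Ω.
Series: 810 + 8610 = 9420 Ω.

9420 Ω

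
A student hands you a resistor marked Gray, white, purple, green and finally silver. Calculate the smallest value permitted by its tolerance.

Grey → 8 (first significant figure)
White → 9 (second significant figure)
Violet → 7 (third significant figure)
Green → ×10^5 multiplier
Silver → ±10% tolerance
897 × 100000 = 89700000 Ω
Smallest = 89700000 × (1 − 10/100) = 80730000 Ω.

80730000 Ω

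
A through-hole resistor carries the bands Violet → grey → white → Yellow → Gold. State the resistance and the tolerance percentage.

Violet → 7 (first significant figure)
Grey → 8 (second significant figure)
White → 9 (third significant figure)
Yellow → ×10^4 multiplier
Gold → ±5% tolerance
789 × 10000 = 7890000 Ω

7890000 Ω ±5%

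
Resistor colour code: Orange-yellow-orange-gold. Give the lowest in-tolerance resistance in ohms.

Orange → 3 (first significant figure)
Yellow → 4 (second significant figure)
Orange → ×10^3 multiplier
Gold → ±5% tolerance
34 × 1000 = 34000 Ω
Lowest = 34000 × (1 − 5/100) = 32300 Ω.

32300 Ω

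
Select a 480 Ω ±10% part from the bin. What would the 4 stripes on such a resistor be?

480 Ω = 48 × 10^1.
4 → yellow
8 → grey
Multiplier 10^1 → brown.
±10% tolerance → silver.

yellow, grey, brown, silver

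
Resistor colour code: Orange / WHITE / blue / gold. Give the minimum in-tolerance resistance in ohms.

Orange → 3 (first significant figure)
White → 9 (second significant figure)
Blue → ×10^6 multiplier
Gold → ±5% tolerance
39 × 1000000 = 39000000 Ω
Minimum = 39000000 × (1 − 5/100) = 37050000 Ω.

37050000 Ω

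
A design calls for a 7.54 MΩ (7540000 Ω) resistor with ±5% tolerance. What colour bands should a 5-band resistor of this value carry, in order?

7540000 Ω = 754 × 10^4.
7 → violet
5 → green
4 → yellow
Multiplier 10^4 → yellow.
±5% tolerance → gold.

violet, green, yellow, yellow, gold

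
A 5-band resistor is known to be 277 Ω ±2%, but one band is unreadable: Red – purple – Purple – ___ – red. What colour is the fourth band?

277 Ω = 277 × 10^0.
The fourth band is the multiplier, 10^0, which is black.

black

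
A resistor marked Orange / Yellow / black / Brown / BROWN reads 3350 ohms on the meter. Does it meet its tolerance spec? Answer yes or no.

Orange → 3 (first significant figure)
Yellow → 4 (second significant figure)
Black → 0 (third significant figure)
Brown → ×10 multiplier
Brown → ±1% tolerance
340 × 10 = 3400 Ω
Allowed range: 3366 Ω to 3434 Ω.
3350 ohms lies outside that range.

no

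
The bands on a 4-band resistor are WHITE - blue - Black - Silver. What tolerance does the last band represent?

The last band, silver, is the tolerance band.
Silver corresponds to ±10%.

±10%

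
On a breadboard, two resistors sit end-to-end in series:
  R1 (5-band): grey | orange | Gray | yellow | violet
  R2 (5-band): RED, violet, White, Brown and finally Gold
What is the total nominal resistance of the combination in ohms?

8382790 Ω

R1: grey, orange, grey → 838; yellow ×10^4 → 8380000 Ω.
R2: red, violet, white → 279; brown ×10 → 2790 Ω.
Series: 8380000 + 2790 = 8382790 Ω.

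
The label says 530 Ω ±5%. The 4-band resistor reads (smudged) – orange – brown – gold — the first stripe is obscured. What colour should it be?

530 Ω = 53 × 10^1.
The first band gives digit 5 of the significand, and 5 is green.

green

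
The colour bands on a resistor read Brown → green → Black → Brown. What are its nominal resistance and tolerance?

Brown → 1 (first significant figure)
Green → 5 (second significant figure)
Black → ×1 multiplier
Brown → ±1% tolerance
15 × 1 = 15 Ω

15 Ω ±1%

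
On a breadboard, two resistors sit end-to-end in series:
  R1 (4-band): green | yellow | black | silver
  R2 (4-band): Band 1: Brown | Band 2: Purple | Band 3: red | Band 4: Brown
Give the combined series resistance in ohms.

1754 Ω

R1: green, yellow → 54; black ×1 → 54 Ω.
R2: brown, violet → 17; red ×10^2 → 1700 Ω.
Series: 54 + 1700 = 1754 Ω.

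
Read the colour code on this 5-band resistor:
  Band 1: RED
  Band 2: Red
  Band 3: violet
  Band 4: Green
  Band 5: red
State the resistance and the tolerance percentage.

Red → 2 (first significant figure)
Red → 2 (second significant figure)
Violet → 7 (third significant figure)
Green → ×10^5 multiplier
Red → ±2% tolerance
227 × 100000 = 22700000 Ω

22700000 Ω ±2%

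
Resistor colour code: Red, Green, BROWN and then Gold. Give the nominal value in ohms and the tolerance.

250 Ω ±5%

Red → 2 (first significant figure)
Green → 5 (second significant figure)
Brown → ×10 multiplier
Gold → ±5% tolerance
25 × 10 = 250 Ω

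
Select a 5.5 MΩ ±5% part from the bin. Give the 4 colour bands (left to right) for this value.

green, green, green, gold

5500000 Ω = 55 × 10^5.
5 → green
5 → green
Multiplier 10^5 → green.
±5% tolerance → gold.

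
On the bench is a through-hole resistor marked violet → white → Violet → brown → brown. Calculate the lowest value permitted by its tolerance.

7890.3 Ω

Violet → 7 (first significant figure)
White → 9 (second significant figure)
Violet → 7 (third significant figure)
Brown → ×10 multiplier
Brown → ±1% tolerance
797 × 10 = 7970 Ω
Lowest = 7970 × (1 − 1/100) = 7890.3 Ω.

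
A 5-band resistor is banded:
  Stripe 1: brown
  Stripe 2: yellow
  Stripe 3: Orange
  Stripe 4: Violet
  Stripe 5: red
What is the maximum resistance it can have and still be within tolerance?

1458600000 Ω

Brown → 1 (first significant figure)
Yellow → 4 (second significant figure)
Orange → 3 (third significant figure)
Violet → ×10^7 multiplier
Red → ±2% tolerance
143 × 10000000 = 1430000000 Ω
Maximum = 1430000000 × (1 + 2/100) = 1458600000 Ω.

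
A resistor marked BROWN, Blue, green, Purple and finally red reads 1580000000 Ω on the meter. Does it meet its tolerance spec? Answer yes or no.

Brown → 1 (first significant figure)
Blue → 6 (second significant figure)
Green → 5 (third significant figure)
Violet → ×10^7 multiplier
Red → ±2% tolerance
165 × 10000000 = 1650000000 Ω
Allowed range: 1617000000 Ω to 1683000000 Ω.
1580000000 Ω lies outside that range.

no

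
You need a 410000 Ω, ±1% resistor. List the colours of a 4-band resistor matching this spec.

410000 Ω = 41 × 10^4.
4 → yellow
1 → brown
Multiplier 10^4 → yellow.
±1% tolerance → brown.

yellow, brown, yellow, brown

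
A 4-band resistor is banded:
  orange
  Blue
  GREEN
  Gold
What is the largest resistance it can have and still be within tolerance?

Orange → 3 (first significant figure)
Blue → 6 (second significant figure)
Green → ×10^5 multiplier
Gold → ±5% tolerance
36 × 100000 = 3600000 Ω
Largest = 3600000 × (1 + 5/100) = 3780000 Ω.

3780000 Ω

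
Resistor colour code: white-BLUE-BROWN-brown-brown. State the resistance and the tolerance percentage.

White → 9 (first significant figure)
Blue → 6 (second significant figure)
Brown → 1 (third significant figure)
Brown → ×10 multiplier
Brown → ±1% tolerance
961 × 10 = 9610 Ω

9610 Ω ±1%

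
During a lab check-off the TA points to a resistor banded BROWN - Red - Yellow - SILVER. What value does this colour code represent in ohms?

Brown → 1 (first significant figure)
Red → 2 (second significant figure)
Yellow → ×10^4 multiplier
12 × 10000 = 120000 Ω

120000 Ω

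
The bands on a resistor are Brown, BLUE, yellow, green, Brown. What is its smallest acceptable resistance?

Brown → 1 (first significant figure)
Blue → 6 (second significant figure)
Yellow → 4 (third significant figure)
Green → ×10^5 multiplier
Brown → ±1% tolerance
164 × 100000 = 16400000 Ω
Smallest = 16400000 × (1 − 1/100) = 16236000 Ω.

16236000 Ω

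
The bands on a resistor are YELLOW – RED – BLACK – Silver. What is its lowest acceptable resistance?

Yellow → 4 (first significant figure)
Red → 2 (second significant figure)
Black → ×1 multiplier
Silver → ±10% tolerance
42 × 1 = 42 Ω
Lowest = 42 × (1 − 10/100) = 37.8 Ω.

37.8 Ω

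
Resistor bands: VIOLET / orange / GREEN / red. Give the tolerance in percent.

±2%

The last band, red, is the tolerance band.
Red corresponds to ±2%.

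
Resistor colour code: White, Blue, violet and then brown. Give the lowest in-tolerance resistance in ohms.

950400000 Ω

White → 9 (first significant figure)
Blue → 6 (second significant figure)
Violet → ×10^7 multiplier
Brown → ±1% tolerance
96 × 10000000 = 960000000 Ω
Lowest = 960000000 × (1 − 1/100) = 950400000 Ω.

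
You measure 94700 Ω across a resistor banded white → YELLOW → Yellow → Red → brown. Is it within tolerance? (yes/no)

White → 9 (first significant figure)
Yellow → 4 (second significant figure)
Yellow → 4 (third significant figure)
Red → ×10^2 multiplier
Brown → ±1% tolerance
944 × 100 = 94400 Ω
Allowed range: 93456 Ω to 95344 Ω.
94700 Ω lies inside that range.

yes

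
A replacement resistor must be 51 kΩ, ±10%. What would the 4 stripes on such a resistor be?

51000 Ω = 51 × 10^3.
5 → green
1 → brown
Multiplier 10^3 → orange.
±10% tolerance → silver.

green, brown, orange, silver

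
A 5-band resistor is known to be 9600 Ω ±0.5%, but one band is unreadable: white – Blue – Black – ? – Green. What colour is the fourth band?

brown

9600 Ω = 960 × 10^1.
The fourth band is the multiplier, 10^1, which is brown.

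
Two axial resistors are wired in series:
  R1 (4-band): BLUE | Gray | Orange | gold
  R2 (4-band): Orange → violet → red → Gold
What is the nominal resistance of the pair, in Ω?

71700 Ω

R1: blue, grey → 68; orange ×10^3 → 68000 Ω.
R2: orange, violet → 37; red ×10^2 → 3700 Ω.
Series: 68000 + 3700 = 71700 Ω.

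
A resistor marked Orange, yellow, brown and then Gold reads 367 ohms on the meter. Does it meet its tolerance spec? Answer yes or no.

no

Orange → 3 (first significant figure)
Yellow → 4 (second significant figure)
Brown → ×10 multiplier
Gold → ±5% tolerance
34 × 10 = 340 Ω
Allowed range: 323 Ω to 357 Ω.
367 ohms lies outside that range.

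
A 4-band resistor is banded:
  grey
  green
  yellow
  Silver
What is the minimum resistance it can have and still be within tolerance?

Grey → 8 (first significant figure)
Green → 5 (second significant figure)
Yellow → ×10^4 multiplier
Silver → ±10% tolerance
85 × 10000 = 850000 Ω
Minimum = 850000 × (1 − 10/100) = 765000 Ω.

765000 Ω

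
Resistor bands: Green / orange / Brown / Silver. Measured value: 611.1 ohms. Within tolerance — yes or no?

no

Green → 5 (first significant figure)
Orange → 3 (second significant figure)
Brown → ×10 multiplier
Silver → ±10% tolerance
53 × 10 = 530 Ω
Allowed range: 477 Ω to 583 Ω.
611.1 ohms lies outside that range.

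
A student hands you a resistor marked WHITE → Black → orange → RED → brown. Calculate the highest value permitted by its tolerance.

White → 9 (first significant figure)
Black → 0 (second significant figure)
Orange → 3 (third significant figure)
Red → ×10^2 multiplier
Brown → ±1% tolerance
903 × 100 = 90300 Ω
Highest = 90300 × (1 + 1/100) = 91203 Ω.

91203 Ω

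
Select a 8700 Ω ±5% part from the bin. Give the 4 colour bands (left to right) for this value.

grey, violet, red, gold

8700 Ω = 87 × 10^2.
8 → grey
7 → violet
Multiplier 10^2 → red.
±5% tolerance → gold.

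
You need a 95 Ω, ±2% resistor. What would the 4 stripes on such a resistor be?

white, green, black, red

95 Ω = 95 × 10^0.
9 → white
5 → green
Multiplier 10^0 → black.
±2% tolerance → red.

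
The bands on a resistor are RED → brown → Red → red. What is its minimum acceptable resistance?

Red → 2 (first significant figure)
Brown → 1 (second significant figure)
Red → ×10^2 multiplier
Red → ±2% tolerance
21 × 100 = 2100 Ω
Minimum = 2100 × (1 − 2/100) = 2058 Ω.

2058 Ω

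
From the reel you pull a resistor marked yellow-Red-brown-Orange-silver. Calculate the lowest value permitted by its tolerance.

Yellow → 4 (first significant figure)
Red → 2 (second significant figure)
Brown → 1 (third significant figure)
Orange → ×10^3 multiplier
Silver → ±10% tolerance
421 × 1000 = 421000 Ω
Lowest = 421000 × (1 − 10/100) = 378900 Ω.

378900 Ω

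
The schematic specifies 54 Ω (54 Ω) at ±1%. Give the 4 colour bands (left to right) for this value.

green, yellow, black, brown

54 Ω = 54 × 10^0.
5 → green
4 → yellow
Multiplier 10^0 → black.
±1% tolerance → brown.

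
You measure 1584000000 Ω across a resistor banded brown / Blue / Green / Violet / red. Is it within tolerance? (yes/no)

no

Brown → 1 (first significant figure)
Blue → 6 (second significant figure)
Green → 5 (third significant figure)
Violet → ×10^7 multiplier
Red → ±2% tolerance
165 × 10000000 = 1650000000 Ω
Allowed range: 1617000000 Ω to 1683000000 Ω.
1584000000 Ω lies outside that range.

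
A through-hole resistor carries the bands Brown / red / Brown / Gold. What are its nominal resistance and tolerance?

Brown → 1 (first significant figure)
Red → 2 (second significant figure)
Brown → ×10 multiplier
Gold → ±5% tolerance
12 × 10 = 120 Ω

120 Ω ±5%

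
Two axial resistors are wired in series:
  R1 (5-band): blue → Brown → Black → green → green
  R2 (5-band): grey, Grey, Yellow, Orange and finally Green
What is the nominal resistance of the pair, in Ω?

R1: blue, brown, black → 610; green ×10^5 → 61000000 Ω.
R2: grey, grey, yellow → 884; orange ×10^3 → 884000 Ω.
Series: 61000000 + 884000 = 61884000 Ω.

61884000 Ω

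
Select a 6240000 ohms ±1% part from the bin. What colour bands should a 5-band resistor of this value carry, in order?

6240000 Ω = 624 × 10^4.
6 → blue
2 → red
4 → yellow
Multiplier 10^4 → yellow.
±1% tolerance → brown.

blue, red, yellow, yellow, brown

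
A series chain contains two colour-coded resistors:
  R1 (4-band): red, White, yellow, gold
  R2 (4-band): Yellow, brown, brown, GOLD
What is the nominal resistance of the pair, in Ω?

290410 Ω

R1: red, white → 29; yellow ×10^4 → 290000 Ω.
R2: yellow, brown → 41; brown ×10 → 410 Ω.
Series: 290000 + 410 = 290410 Ω.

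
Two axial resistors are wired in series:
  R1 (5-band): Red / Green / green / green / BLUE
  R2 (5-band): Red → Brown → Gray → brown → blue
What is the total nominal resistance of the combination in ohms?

R1: red, green, green → 255; green ×10^5 → 25500000 Ω.
R2: red, brown, grey → 218; brown ×10 → 2180 Ω.
Series: 25500000 + 2180 = 25502180 Ω.

25502180 Ω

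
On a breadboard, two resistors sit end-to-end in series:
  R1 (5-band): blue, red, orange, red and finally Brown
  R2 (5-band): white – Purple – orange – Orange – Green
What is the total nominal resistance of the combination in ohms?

R1: blue, red, orange → 623; red ×10^2 → 62300 Ω.
R2: white, violet, orange → 973; orange ×10^3 → 973000 Ω.
Series: 62300 + 973000 = 1035300 Ω.

1035300 Ω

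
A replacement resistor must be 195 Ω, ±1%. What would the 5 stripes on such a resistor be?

195 Ω = 195 × 10^0.
1 → brown
9 → white
5 → green
Multiplier 10^0 → black.
±1% tolerance → brown.

brown, white, green, black, brown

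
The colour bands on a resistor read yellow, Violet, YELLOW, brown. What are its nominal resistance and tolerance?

Yellow → 4 (first significant figure)
Violet → 7 (second significant figure)
Yellow → ×10^4 multiplier
Brown → ±1% tolerance
47 × 10000 = 470000 Ω

470000 Ω ±1%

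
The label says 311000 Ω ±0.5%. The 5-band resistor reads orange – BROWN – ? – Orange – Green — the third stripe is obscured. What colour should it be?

311000 Ω = 311 × 10^3.
The third band gives digit 1 of the significand, and 1 is brown.

brown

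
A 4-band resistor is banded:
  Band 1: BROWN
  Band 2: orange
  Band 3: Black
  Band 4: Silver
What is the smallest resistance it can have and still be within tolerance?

11.7 Ω

Brown → 1 (first significant figure)
Orange → 3 (second significant figure)
Black → ×1 multiplier
Silver → ±10% tolerance
13 × 1 = 13 Ω
Smallest = 13 × (1 − 10/100) = 11.7 Ω.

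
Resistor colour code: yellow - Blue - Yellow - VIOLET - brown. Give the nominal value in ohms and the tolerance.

4640000000 Ω ±1%

Yellow → 4 (first significant figure)
Blue → 6 (second significant figure)
Yellow → 4 (third significant figure)
Violet → ×10^7 multiplier
Brown → ±1% tolerance
464 × 10000000 = 4640000000 Ω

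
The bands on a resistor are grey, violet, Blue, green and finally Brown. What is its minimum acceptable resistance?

Grey → 8 (first significant figure)
Violet → 7 (second significant figure)
Blue → 6 (third significant figure)
Green → ×10^5 multiplier
Brown → ±1% tolerance
876 × 100000 = 87600000 Ω
Minimum = 87600000 × (1 − 1/100) = 86724000 Ω.

86724000 Ω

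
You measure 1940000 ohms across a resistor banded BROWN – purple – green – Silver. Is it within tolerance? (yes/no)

Brown → 1 (first significant figure)
Violet → 7 (second significant figure)
Green → ×10^5 multiplier
Silver → ±10% tolerance
17 × 100000 = 1700000 Ω
Allowed range: 1530000 Ω to 1870000 Ω.
1940000 ohms lies outside that range.

no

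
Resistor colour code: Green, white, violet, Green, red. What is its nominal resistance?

Green → 5 (first significant figure)
White → 9 (second significant figure)
Violet → 7 (third significant figure)
Green → ×10^5 multiplier
597 × 100000 = 59700000 Ω

59700000 Ω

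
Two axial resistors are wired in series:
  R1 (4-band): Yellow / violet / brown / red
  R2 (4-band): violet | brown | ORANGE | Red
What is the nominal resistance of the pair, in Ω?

71470 Ω

R1: yellow, violet → 47; brown ×10 → 470 Ω.
R2: violet, brown → 71; orange ×10^3 → 71000 Ω.
Series: 470 + 71000 = 71470 Ω.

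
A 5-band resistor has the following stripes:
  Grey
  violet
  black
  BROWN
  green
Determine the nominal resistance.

Grey → 8 (first significant figure)
Violet → 7 (second significant figure)
Black → 0 (third significant figure)
Brown → ×10 multiplier
870 × 10 = 8700 Ω

8700 Ω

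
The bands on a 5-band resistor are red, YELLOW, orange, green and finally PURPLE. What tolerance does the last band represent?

The last band, violet, is the tolerance band.
Violet corresponds to ±0.1%.

±0.1%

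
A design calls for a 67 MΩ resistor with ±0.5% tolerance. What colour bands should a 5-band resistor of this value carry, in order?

67000000 Ω = 670 × 10^5.
6 → blue
7 → violet
0 → black
Multiplier 10^5 → green.
±0.5% tolerance → green.

blue, violet, black, green, green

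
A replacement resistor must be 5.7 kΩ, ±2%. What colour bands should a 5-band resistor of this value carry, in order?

5700 Ω = 570 × 10^1.
5 → green
7 → violet
0 → black
Multiplier 10^1 → brown.
±2% tolerance → red.

green, violet, black, brown, red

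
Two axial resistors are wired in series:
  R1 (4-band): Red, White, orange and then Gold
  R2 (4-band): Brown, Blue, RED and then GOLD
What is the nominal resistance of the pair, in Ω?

30600 Ω

R1: red, white → 29; orange ×10^3 → 29000 Ω.
R2: brown, blue → 16; red ×10^2 → 1600 Ω.
Series: 29000 + 1600 = 30600 Ω.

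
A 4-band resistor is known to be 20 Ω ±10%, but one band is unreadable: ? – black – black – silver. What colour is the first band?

20 Ω = 20 × 10^0.
The first band gives digit 2 of the significand, and 2 is red.

red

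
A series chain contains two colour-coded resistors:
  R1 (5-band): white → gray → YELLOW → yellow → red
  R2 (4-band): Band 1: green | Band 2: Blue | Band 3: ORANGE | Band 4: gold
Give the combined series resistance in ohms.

9896000 Ω

R1: white, grey, yellow → 984; yellow ×10^4 → 9840000 Ω.
R2: green, blue → 56; orange ×10^3 → 56000 Ω.
Series: 9840000 + 56000 = 9896000 Ω.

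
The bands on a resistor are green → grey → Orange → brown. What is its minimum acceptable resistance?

57420 Ω

Green → 5 (first significant figure)
Grey → 8 (second significant figure)
Orange → ×10^3 multiplier
Brown → ±1% tolerance
58 × 1000 = 58000 Ω
Minimum = 58000 × (1 − 1/100) = 57420 Ω.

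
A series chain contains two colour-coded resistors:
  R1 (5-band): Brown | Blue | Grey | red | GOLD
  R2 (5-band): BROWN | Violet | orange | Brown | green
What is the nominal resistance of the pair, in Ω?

R1: brown, blue, grey → 168; red ×10^2 → 16800 Ω.
R2: brown, violet, orange → 173; brown ×10 → 1730 Ω.
Series: 16800 + 1730 = 18530 Ω.

18530 Ω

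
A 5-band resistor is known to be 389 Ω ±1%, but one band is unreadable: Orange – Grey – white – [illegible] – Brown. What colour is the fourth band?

389 Ω = 389 × 10^0.
The fourth band is the multiplier, 10^0, which is black.

black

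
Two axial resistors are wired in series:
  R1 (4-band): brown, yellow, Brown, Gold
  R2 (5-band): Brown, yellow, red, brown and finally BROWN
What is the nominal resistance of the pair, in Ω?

R1: brown, yellow → 14; brown ×10 → 140 Ω.
R2: brown, yellow, red → 142; brown ×10 → 1420 Ω.
Series: 140 + 1420 = 1560 Ω.

1560 Ω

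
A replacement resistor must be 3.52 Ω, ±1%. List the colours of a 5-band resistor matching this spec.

orange, green, red, silver, brown

3.52 Ω = 352 × 10^-2.
3 → orange
5 → green
2 → red
Multiplier 10^-2 → silver.
±1% tolerance → brown.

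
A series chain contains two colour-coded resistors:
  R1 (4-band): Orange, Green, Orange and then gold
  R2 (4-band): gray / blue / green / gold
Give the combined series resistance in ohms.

R1: orange, green → 35; orange ×10^3 → 35000 Ω.
R2: grey, blue → 86; green ×10^5 → 8600000 Ω.
Series: 35000 + 8600000 = 8635000 Ω.

8635000 Ω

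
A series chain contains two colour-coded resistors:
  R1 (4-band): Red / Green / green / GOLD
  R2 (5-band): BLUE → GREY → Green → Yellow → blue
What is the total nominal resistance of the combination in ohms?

R1: red, green → 25; green ×10^5 → 2500000 Ω.
R2: blue, grey, green → 685; yellow ×10^4 → 6850000 Ω.
Series: 2500000 + 6850000 = 9350000 Ω.

9350000 Ω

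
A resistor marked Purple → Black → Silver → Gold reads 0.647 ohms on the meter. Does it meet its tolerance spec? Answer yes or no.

no

Violet → 7 (first significant figure)
Black → 0 (second significant figure)
Silver → ×0.01 multiplier
Gold → ±5% tolerance
70 × 0.01 = 0.7 Ω
Allowed range: 0.665 Ω to 0.735 Ω.
0.647 ohms lies outside that range.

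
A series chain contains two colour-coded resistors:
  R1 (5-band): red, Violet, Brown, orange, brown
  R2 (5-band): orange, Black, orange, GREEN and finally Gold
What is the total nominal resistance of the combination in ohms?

30571000 Ω

R1: red, violet, brown → 271; orange ×10^3 → 271000 Ω.
R2: orange, black, orange → 303; green ×10^5 → 30300000 Ω.
Series: 271000 + 30300000 = 30571000 Ω.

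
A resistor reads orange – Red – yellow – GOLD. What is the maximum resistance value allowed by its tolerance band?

Orange → 3 (first significant figure)
Red → 2 (second significant figure)
Yellow → ×10^4 multiplier
Gold → ±5% tolerance
32 × 10000 = 320000 Ω
Maximum = 320000 × (1 + 5/100) = 336000 Ω.

336000 Ω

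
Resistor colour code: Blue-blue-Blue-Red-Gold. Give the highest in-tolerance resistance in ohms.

Blue → 6 (first significant figure)
Blue → 6 (second significant figure)
Blue → 6 (third significant figure)
Red → ×10^2 multiplier
Gold → ±5% tolerance
666 × 100 = 66600 Ω
Highest = 66600 × (1 + 5/100) = 69930 Ω.

69930 Ω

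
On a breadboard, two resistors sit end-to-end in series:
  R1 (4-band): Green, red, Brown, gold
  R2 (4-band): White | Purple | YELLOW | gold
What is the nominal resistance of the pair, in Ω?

R1: green, red → 52; brown ×10 → 520 Ω.
R2: white, violet → 97; yellow ×10^4 → 970000 Ω.
Series: 520 + 970000 = 970520 Ω.

970520 Ω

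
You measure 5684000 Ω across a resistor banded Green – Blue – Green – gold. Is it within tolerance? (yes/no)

yes

Green → 5 (first significant figure)
Blue → 6 (second significant figure)
Green → ×10^5 multiplier
Gold → ±5% tolerance
56 × 100000 = 5600000 Ω
Allowed range: 5320000 Ω to 5880000 Ω.
5684000 Ω lies inside that range.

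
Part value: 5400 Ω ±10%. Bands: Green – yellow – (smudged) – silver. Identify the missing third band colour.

red

5400 Ω = 54 × 10^2.
The third band is the multiplier, 10^2, which is red.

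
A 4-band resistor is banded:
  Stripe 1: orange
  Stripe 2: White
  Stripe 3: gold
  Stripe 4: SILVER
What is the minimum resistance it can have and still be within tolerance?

3.51 Ω

Orange → 3 (first significant figure)
White → 9 (second significant figure)
Gold → ×0.1 multiplier
Silver → ±10% tolerance
39 × 0.1 = 3.9 Ω
Minimum = 3.9 × (1 − 10/100) = 3.51 Ω.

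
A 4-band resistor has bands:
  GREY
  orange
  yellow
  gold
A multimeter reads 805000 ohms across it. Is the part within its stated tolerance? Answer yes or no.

yes

Grey → 8 (first significant figure)
Orange → 3 (second significant figure)
Yellow → ×10^4 multiplier
Gold → ±5% tolerance
83 × 10000 = 830000 Ω
Allowed range: 788500 Ω to 871500 Ω.
805000 ohms lies inside that range.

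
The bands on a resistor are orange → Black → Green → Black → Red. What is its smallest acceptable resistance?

298.9 Ω

Orange → 3 (first significant figure)
Black → 0 (second significant figure)
Green → 5 (third significant figure)
Black → ×1 multiplier
Red → ±2% tolerance
305 × 1 = 305 Ω
Smallest = 305 × (1 − 2/100) = 298.9 Ω.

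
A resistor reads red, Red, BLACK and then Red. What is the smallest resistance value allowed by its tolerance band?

21.56 Ω

Red → 2 (first significant figure)
Red → 2 (second significant figure)
Black → ×1 multiplier
Red → ±2% tolerance
22 × 1 = 22 Ω
Smallest = 22 × (1 − 2/100) = 21.56 Ω.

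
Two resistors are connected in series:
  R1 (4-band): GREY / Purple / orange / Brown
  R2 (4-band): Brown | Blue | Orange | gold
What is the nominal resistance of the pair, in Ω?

103000 Ω

R1: grey, violet → 87; orange ×10^3 → 87000 Ω.
R2: brown, blue → 16; orange ×10^3 → 16000 Ω.
Series: 87000 + 16000 = 103000 Ω.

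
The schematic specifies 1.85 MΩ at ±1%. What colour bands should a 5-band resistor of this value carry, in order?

brown, grey, green, yellow, brown

1850000 Ω = 185 × 10^4.
1 → brown
8 → grey
5 → green
Multiplier 10^4 → yellow.
±1% tolerance → brown.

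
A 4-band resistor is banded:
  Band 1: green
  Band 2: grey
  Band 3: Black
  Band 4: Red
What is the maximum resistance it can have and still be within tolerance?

Green → 5 (first significant figure)
Grey → 8 (second significant figure)
Black → ×1 multiplier
Red → ±2% tolerance
58 × 1 = 58 Ω
Maximum = 58 × (1 + 2/100) = 59.16 Ω.

59.16 Ω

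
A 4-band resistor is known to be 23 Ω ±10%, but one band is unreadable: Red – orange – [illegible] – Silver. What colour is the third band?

23 Ω = 23 × 10^0.
The third band is the multiplier, 10^0, which is black.

black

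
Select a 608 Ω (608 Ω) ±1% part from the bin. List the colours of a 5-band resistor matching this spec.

blue, black, grey, black, brown

608 Ω = 608 × 10^0.
6 → blue
0 → black
8 → grey
Multiplier 10^0 → black.
±1% tolerance → brown.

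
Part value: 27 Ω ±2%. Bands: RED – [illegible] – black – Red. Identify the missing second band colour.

violet

27 Ω = 27 × 10^0.
The second band gives digit 7 of the significand, and 7 is violet.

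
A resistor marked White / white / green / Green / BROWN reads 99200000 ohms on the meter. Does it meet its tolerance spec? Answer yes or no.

yes

White → 9 (first significant figure)
White → 9 (second significant figure)
Green → 5 (third significant figure)
Green → ×10^5 multiplier
Brown → ±1% tolerance
995 × 100000 = 99500000 Ω
Allowed range: 98505000 Ω to 100495000 Ω.
99200000 ohms lies inside that range.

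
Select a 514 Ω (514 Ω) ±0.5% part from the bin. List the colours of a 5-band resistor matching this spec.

green, brown, yellow, black, green

514 Ω = 514 × 10^0.
5 → green
1 → brown
4 → yellow
Multiplier 10^0 → black.
±0.5% tolerance → green.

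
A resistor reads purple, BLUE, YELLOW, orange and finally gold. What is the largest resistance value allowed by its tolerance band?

Violet → 7 (first significant figure)
Blue → 6 (second significant figure)
Yellow → 4 (third significant figure)
Orange → ×10^3 multiplier
Gold → ±5% tolerance
764 × 1000 = 764000 Ω
Largest = 764000 × (1 + 5/100) = 802200 Ω.

802200 Ω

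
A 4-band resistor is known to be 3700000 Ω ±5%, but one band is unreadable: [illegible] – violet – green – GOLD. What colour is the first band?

orange

3700000 Ω = 37 × 10^5.
The first band gives digit 3 of the significand, and 3 is orange.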